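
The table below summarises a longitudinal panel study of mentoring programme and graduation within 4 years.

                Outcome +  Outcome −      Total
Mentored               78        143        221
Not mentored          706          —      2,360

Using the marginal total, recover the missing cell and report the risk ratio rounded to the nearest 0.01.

1.18

The missing cell is in the unexposed row: 2360 − 706 = 1654.
So a = 78, b = 143, c = 706, d = 1654.
RR = [a/(a+b)] / [c/(c+d)] = (78/221) / (706/2360) = 0.35294/0.29915 = 1.17980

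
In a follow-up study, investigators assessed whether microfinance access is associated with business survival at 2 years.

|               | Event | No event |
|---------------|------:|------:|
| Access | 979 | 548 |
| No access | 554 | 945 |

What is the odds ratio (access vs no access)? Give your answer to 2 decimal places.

3.05

Cells: a = 979, b = 548, c = 554, d = 945.
OR = (a·d)/(b·c) = (979 × 945) / (548 × 554) = 925155 / 303592 = 3.04736
The odds of business survival at 2 years are about 3.05 times as high in the access group.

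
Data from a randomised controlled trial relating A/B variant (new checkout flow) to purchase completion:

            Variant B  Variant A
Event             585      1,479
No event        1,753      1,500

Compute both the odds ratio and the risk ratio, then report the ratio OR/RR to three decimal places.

0.672

Reading the table with exposure as columns: a = 585 (Variant B, case), b = 1753 (Variant B, non-case), c = 1479 (Variant A, case), d = 1500.
OR = (585·1500)/(1753·1479) = 877500/2592687 = 0.33845
Risk in exposed = 585/2338 = 0.25021; risk in unexposed = 1479/2979 = 0.49648; RR = 0.50398
OR/RR = 0.33845 / 0.50398 = 0.67156
The outcome is not rare, so the OR lies further from 1 than the RR.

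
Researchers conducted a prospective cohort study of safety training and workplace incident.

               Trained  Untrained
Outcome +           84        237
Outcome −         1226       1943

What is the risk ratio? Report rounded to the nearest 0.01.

0.59

Reading the table with exposure as columns: a = 84 (Trained, case), b = 1226 (Trained, non-case), c = 237 (Untrained, case), d = 1943.
Risk in exposed = 84/1310 = 0.06412; risk in unexposed = 237/2180 = 0.10872.
RR = 0.06412 / 0.10872 = 0.58982
The risk is 41% lower among the exposed than among the unexposed.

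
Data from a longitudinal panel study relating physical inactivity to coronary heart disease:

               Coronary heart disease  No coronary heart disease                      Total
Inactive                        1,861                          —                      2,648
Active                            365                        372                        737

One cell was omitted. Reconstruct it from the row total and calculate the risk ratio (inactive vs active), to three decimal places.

1.419

The missing cell is in the exposed row: 2648 − 1861 = 787.
So a = 1861, b = 787, c = 365, d = 372.
RR = [a/(a+b)] / [c/(c+d)] = (1861/2648) / (365/737) = 0.70279/0.49525 = 1.41907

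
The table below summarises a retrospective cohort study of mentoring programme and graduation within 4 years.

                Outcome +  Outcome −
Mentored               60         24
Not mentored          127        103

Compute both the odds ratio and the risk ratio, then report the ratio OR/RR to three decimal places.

Cells: a = 60, b = 24, c = 127, d = 103.
OR = (60·103)/(24·127) = 6180/3048 = 2.02756
Risk in exposed = 60/84 = 0.71429; risk in unexposed = 127/230 = 0.55217; RR = 1.29359
OR/RR = 2.02756 / 1.29359 = 1.56739
The outcome is not rare, so the OR lies further from 1 than the RR.

1.567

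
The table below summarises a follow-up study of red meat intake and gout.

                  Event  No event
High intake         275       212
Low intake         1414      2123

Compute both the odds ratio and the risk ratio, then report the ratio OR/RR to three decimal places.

Cells: a = 275, b = 212, c = 1414, d = 2123.
OR = (275·2123)/(212·1414) = 583825/299768 = 1.94759
Risk in exposed = 275/487 = 0.56468; risk in unexposed = 1414/3537 = 0.39977; RR = 1.41250
OR/RR = 1.94759 / 1.41250 = 1.37882
The outcome is not rare, so the OR lies further from 1 than the RR.

1.379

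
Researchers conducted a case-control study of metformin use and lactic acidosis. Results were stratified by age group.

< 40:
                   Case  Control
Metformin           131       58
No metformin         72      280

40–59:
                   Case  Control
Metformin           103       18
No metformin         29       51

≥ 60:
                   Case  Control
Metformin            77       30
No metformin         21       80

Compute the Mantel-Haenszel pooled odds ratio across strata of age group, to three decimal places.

9.258

OR_MH = Σ(aᵢdᵢ/nᵢ) / Σ(bᵢcᵢ/nᵢ), where nᵢ is the stratum total.
Stratum 1 (< 40): n = 541; a·d/n = 131·280/541 = 67.8004; b·c/n = 58·72/541 = 7.7190
Stratum 2 (40–59): n = 201; a·d/n = 103·51/201 = 26.1343; b·c/n = 18·29/201 = 2.5970
Stratum 3 (≥ 60): n = 208; a·d/n = 77·80/208 = 29.6154; b·c/n = 30·21/208 = 3.0288
OR_MH = (67.8004 + 26.1343 + 29.6154) / (7.7190 + 2.5970 + 3.0288) = 123.5501 / 13.3449 = 9.25822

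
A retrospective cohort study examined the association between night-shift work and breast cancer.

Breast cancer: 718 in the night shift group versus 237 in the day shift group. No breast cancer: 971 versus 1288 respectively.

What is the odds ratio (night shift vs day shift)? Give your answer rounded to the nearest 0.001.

4.019

From the description: a = 718, b = 971, c = 237, d = 1288.
OR = (a·d)/(b·c) = (718 × 1288) / (971 × 237) = 924784 / 230127 = 4.01858
The odds of breast cancer are about 4.02 times as high in the night shift group.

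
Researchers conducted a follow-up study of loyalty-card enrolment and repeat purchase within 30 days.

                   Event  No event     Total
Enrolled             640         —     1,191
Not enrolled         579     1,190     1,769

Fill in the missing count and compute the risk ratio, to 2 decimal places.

1.64

The missing cell is in the exposed row: 1191 − 640 = 551.
So a = 640, b = 551, c = 579, d = 1190.
RR = [a/(a+b)] / [c/(c+d)] = (640/1191) / (579/1769) = 0.53736/0.32730 = 1.64179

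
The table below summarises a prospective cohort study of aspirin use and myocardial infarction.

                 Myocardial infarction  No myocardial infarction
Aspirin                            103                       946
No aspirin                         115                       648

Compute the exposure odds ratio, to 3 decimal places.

0.614

Cells: a = 103, b = 946, c = 115, d = 648.
OR = (a·d)/(b·c) = (103 × 648) / (946 × 115) = 66744 / 108790 = 0.61351
Exposure is associated with lower odds of myocardial infarction (OR = 0.61 < 1).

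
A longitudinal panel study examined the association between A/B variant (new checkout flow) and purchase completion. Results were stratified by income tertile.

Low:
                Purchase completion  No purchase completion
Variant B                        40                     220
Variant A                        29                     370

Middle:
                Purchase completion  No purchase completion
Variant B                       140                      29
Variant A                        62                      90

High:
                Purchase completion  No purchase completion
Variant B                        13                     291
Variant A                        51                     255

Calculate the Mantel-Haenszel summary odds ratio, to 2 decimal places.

OR_MH = Σ(aᵢdᵢ/nᵢ) / Σ(bᵢcᵢ/nᵢ), where nᵢ is the stratum total.
Stratum 1 (Low): n = 659; a·d/n = 40·370/659 = 22.4583; b·c/n = 220·29/659 = 9.6813
Stratum 2 (Middle): n = 321; a·d/n = 140·90/321 = 39.2523; b·c/n = 29·62/321 = 5.6012
Stratum 3 (High): n = 610; a·d/n = 13·255/610 = 5.4344; b·c/n = 291·51/610 = 24.3295
OR_MH = (22.4583 + 39.2523 + 5.4344) / (9.6813 + 5.6012 + 24.3295) = 67.1450 / 39.6121 = 1.69506

1.70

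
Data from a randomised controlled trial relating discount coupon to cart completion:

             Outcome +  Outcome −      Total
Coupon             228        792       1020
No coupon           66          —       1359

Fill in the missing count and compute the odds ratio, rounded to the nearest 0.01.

The missing cell is in the unexposed row: 1359 − 66 = 1293.
So a = 228, b = 792, c = 66, d = 1293.
OR = (a·d)/(b·c) = (228 × 1293) / (792 × 66) = 294804 / 52272 = 5.63981

5.64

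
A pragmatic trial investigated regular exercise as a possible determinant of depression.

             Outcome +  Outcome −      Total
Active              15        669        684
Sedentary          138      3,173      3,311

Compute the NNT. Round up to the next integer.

51

Risk in treated group = 15/684 = 0.02193; risk in control = 138/3311 = 0.04168.
Absolute risk reduction = 0.04168 − 0.02193 = 0.01975
NNT = 1 / ARR = 1 / 0.01975 = 50.634 → round up → 51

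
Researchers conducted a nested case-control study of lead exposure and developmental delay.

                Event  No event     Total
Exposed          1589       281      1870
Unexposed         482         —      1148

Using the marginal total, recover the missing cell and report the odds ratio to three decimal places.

7.813

The missing cell is in the unexposed row: 1148 − 482 = 666.
So a = 1589, b = 281, c = 482, d = 666.
OR = (a·d)/(b·c) = (1589 × 666) / (281 × 482) = 1058274 / 135442 = 7.81348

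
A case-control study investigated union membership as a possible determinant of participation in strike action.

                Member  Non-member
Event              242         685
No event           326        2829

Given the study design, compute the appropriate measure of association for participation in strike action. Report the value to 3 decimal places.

Reading the table with exposure as columns: a = 242 (Member, case), b = 326 (Member, non-case), c = 685 (Non-member, case), d = 2829.
This is a case-control study: participants were sampled on outcome status, so risks in the source population cannot be estimated directly — relative risk is not valid here. The odds ratio is the appropriate measure.
OR = (a·d)/(b·c) = (242 × 2829) / (326 × 685) = 684618 / 223310 = 3.06577

3.066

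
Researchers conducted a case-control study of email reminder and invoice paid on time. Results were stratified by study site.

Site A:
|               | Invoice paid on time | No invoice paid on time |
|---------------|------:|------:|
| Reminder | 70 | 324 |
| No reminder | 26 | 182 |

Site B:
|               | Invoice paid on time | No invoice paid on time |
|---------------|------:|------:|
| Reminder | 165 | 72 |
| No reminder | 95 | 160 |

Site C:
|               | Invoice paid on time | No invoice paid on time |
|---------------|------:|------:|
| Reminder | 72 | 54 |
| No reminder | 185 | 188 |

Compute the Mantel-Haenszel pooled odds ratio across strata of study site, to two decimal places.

OR_MH = Σ(aᵢdᵢ/nᵢ) / Σ(bᵢcᵢ/nᵢ), where nᵢ is the stratum total.
Stratum 1 (Site A): n = 602; a·d/n = 70·182/602 = 21.1628; b·c/n = 324·26/602 = 13.9934
Stratum 2 (Site B): n = 492; a·d/n = 165·160/492 = 53.6585; b·c/n = 72·95/492 = 13.9024
Stratum 3 (Site C): n = 499; a·d/n = 72·188/499 = 27.1263; b·c/n = 54·185/499 = 20.0200
OR_MH = (21.1628 + 53.6585 + 27.1263) / (13.9934 + 13.9024 + 20.0200) = 101.9476 / 47.9158 = 2.12764

2.13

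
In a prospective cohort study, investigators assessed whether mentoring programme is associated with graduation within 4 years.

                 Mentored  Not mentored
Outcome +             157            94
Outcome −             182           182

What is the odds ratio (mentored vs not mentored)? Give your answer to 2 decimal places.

1.67

Reading the table with exposure as columns: a = 157 (Mentored, case), b = 182 (Mentored, non-case), c = 94 (Not mentored, case), d = 182.
OR = (a·d)/(b·c) = (157 × 182) / (182 × 94) = 28574 / 17108 = 1.67021
The odds of graduation within 4 years are about 1.67 times as high in the mentored group.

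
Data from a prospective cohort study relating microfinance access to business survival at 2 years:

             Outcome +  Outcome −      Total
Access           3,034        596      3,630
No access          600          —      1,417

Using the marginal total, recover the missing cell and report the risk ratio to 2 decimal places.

1.97

The missing cell is in the unexposed row: 1417 − 600 = 817.
So a = 3034, b = 596, c = 600, d = 817.
RR = [a/(a+b)] / [c/(c+d)] = (3034/3630) / (600/1417) = 0.83581/0.42343 = 1.97391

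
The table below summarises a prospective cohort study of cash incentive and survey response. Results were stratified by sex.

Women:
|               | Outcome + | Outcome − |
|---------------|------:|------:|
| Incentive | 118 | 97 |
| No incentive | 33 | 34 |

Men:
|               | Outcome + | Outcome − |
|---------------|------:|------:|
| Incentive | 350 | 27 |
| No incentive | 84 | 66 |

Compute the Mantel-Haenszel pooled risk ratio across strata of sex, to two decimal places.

RR_MH = Σ(aᵢ·n₀ᵢ/nᵢ) / Σ(cᵢ·n₁ᵢ/nᵢ), with n₁ᵢ = aᵢ+bᵢ (exposed), n₀ᵢ = cᵢ+dᵢ (unexposed), nᵢ = n₁ᵢ+n₀ᵢ.
Stratum 1 (Women): n₁ = 215, n₀ = 67, n = 282; a·n₀/n = 118·67/282 = 28.0355; c·n₁/n = 33·215/282 = 25.1596
Stratum 2 (Men): n₁ = 377, n₀ = 150, n = 527; a·n₀/n = 350·150/527 = 99.6205; c·n₁/n = 84·377/527 = 60.0911
RR_MH = (28.0355 + 99.6205) / (25.1596 + 60.0911) = 127.6560 / 85.2507 = 1.49742

1.50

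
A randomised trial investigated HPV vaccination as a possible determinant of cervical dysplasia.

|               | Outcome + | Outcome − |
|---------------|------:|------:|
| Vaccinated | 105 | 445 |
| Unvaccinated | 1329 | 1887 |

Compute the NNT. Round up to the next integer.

Risk in treated group = 105/550 = 0.19091; risk in control = 1329/3216 = 0.41325.
Absolute risk reduction = 0.41325 − 0.19091 = 0.22234
NNT = 1 / ARR = 1 / 0.22234 = 4.498 → round up → 5

5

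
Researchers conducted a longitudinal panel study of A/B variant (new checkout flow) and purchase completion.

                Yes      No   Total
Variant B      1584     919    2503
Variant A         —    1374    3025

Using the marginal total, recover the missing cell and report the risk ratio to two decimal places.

1.16

The missing cell is in the unexposed row: 3025 − 1374 = 1651.
So a = 1584, b = 919, c = 1651, d = 1374.
RR = [a/(a+b)] / [c/(c+d)] = (1584/2503) / (1651/3025) = 0.63284/0.54579 = 1.15951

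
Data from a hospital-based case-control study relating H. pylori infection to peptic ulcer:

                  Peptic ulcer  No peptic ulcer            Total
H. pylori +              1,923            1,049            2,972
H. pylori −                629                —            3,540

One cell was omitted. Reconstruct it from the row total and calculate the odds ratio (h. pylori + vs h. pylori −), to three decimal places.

The missing cell is in the unexposed row: 3540 − 629 = 2911.
So a = 1923, b = 1049, c = 629, d = 2911.
OR = (a·d)/(b·c) = (1923 × 2911) / (1049 × 629) = 5597853 / 659821 = 8.48390

8.484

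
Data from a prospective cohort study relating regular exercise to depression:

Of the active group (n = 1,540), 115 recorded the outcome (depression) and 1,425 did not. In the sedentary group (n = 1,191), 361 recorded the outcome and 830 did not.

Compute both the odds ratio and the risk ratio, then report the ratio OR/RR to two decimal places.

0.75

From the description: a = 115, b = 1425, c = 361, d = 830.
OR = (115·830)/(1425·361) = 95450/514425 = 0.18555
Risk in exposed = 115/1540 = 0.07468; risk in unexposed = 361/1191 = 0.30311; RR = 0.24637
OR/RR = 0.18555 / 0.24637 = 0.75313
The outcome is not rare, so the OR lies further from 1 than the RR.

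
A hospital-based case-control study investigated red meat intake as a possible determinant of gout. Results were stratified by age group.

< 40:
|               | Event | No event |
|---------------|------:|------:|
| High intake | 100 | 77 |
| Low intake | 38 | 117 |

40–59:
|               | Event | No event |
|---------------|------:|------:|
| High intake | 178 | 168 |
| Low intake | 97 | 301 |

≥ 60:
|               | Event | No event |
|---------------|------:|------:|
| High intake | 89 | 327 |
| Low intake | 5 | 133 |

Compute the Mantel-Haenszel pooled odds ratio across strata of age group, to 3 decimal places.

OR_MH = Σ(aᵢdᵢ/nᵢ) / Σ(bᵢcᵢ/nᵢ), where nᵢ is the stratum total.
Stratum 1 (< 40): n = 332; a·d/n = 100·117/332 = 35.2410; b·c/n = 77·38/332 = 8.8133
Stratum 2 (40–59): n = 744; a·d/n = 178·301/744 = 72.0134; b·c/n = 168·97/744 = 21.9032
Stratum 3 (≥ 60): n = 554; a·d/n = 89·133/554 = 21.3664; b·c/n = 327·5/554 = 2.9513
OR_MH = (35.2410 + 72.0134 + 21.3664) / (8.8133 + 21.9032 + 2.9513) = 128.6208 / 33.6677 = 3.82030

3.820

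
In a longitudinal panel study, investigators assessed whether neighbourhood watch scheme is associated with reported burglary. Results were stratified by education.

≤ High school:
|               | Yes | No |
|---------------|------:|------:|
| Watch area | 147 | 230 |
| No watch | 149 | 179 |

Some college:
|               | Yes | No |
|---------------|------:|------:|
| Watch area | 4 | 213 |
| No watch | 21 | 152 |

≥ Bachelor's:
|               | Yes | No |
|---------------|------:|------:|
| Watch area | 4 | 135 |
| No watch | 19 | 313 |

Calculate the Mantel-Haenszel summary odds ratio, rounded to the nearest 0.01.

0.63

OR_MH = Σ(aᵢdᵢ/nᵢ) / Σ(bᵢcᵢ/nᵢ), where nᵢ is the stratum total.
Stratum 1 (≤ High school): n = 705; a·d/n = 147·179/705 = 37.3234; b·c/n = 230·149/705 = 48.6099
Stratum 2 (Some college): n = 390; a·d/n = 4·152/390 = 1.5590; b·c/n = 213·21/390 = 11.4692
Stratum 3 (≥ Bachelor's): n = 471; a·d/n = 4·313/471 = 2.6582; b·c/n = 135·19/471 = 5.4459
OR_MH = (37.3234 + 1.5590 + 2.6582) / (48.6099 + 11.4692 + 5.4459) = 41.5406 / 65.5250 = 0.63396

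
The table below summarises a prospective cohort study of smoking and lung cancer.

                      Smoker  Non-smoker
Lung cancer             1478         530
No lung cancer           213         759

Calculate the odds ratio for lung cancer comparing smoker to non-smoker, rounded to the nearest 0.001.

Reading the table with exposure as columns: a = 1478 (Smoker, case), b = 213 (Smoker, non-case), c = 530 (Non-smoker, case), d = 759.
OR = (a·d)/(b·c) = (1478 × 759) / (213 × 530) = 1121802 / 112890 = 9.93712
The odds of lung cancer are about 9.94 times as high in the smoker group.

9.937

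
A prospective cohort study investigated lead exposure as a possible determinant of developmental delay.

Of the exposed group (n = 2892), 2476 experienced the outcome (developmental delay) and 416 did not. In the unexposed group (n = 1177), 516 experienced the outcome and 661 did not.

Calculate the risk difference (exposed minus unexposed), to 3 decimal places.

0.418

From the description: a = 2476, b = 416, c = 516, d = 661.
Risk in exposed = 2476/2892 = 0.856155; risk in unexposed = 516/1177 = 0.438403.
Risk difference = 0.856155 − 0.438403 = 0.417752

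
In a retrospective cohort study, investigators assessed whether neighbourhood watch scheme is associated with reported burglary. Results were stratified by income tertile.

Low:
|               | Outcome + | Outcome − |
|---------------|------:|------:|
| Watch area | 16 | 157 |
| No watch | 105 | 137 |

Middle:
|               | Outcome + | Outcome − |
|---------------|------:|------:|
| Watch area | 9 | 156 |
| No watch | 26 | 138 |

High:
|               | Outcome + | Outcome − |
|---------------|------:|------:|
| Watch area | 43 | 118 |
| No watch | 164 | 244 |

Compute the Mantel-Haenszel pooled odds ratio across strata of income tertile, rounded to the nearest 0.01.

OR_MH = Σ(aᵢdᵢ/nᵢ) / Σ(bᵢcᵢ/nᵢ), where nᵢ is the stratum total.
Stratum 1 (Low): n = 415; a·d/n = 16·137/415 = 5.2819; b·c/n = 157·105/415 = 39.7229
Stratum 2 (Middle): n = 329; a·d/n = 9·138/329 = 3.7751; b·c/n = 156·26/329 = 12.3283
Stratum 3 (High): n = 569; a·d/n = 43·244/569 = 18.4394; b·c/n = 118·164/569 = 34.0105
OR_MH = (5.2819 + 3.7751 + 18.4394) / (39.7229 + 12.3283 + 34.0105) = 27.4964 / 86.0617 = 0.31950

0.32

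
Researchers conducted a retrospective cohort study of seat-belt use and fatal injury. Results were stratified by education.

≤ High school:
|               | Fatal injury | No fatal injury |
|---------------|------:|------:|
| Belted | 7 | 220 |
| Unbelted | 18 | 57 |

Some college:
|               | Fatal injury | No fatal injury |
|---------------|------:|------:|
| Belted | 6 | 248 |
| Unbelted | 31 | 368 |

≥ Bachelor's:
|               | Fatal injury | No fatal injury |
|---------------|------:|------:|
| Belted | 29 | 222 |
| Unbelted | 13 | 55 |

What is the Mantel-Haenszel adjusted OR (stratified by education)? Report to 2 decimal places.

0.29

OR_MH = Σ(aᵢdᵢ/nᵢ) / Σ(bᵢcᵢ/nᵢ), where nᵢ is the stratum total.
Stratum 1 (≤ High school): n = 302; a·d/n = 7·57/302 = 1.3212; b·c/n = 220·18/302 = 13.1126
Stratum 2 (Some college): n = 653; a·d/n = 6·368/653 = 3.3813; b·c/n = 248·31/653 = 11.7734
Stratum 3 (≥ Bachelor's): n = 319; a·d/n = 29·55/319 = 5.0000; b·c/n = 222·13/319 = 9.0470
OR_MH = (1.3212 + 3.3813 + 5.0000) / (13.1126 + 11.7734 + 9.0470) = 9.7025 / 33.9330 = 0.28593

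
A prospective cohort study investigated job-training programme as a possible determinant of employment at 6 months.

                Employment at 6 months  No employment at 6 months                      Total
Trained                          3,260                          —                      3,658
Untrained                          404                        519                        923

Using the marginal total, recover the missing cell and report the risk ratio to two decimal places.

The missing cell is in the exposed row: 3658 − 3260 = 398.
So a = 3260, b = 398, c = 404, d = 519.
RR = [a/(a+b)] / [c/(c+d)] = (3260/3658) / (404/923) = 0.89120/0.43770 = 2.03608

2.04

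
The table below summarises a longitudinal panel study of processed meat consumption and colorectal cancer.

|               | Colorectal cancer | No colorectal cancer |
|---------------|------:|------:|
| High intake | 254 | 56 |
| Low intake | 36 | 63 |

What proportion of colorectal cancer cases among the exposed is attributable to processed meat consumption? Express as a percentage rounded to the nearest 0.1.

55.6

Cells: a = 254, b = 56, c = 36, d = 63.
Risk in exposed = 254/310 = 0.81935; risk in unexposed = 36/99 = 0.36364.
RR = 0.81935/0.36364 = 2.25323
AR% = (RR − 1)/RR × 100 = (2.25323 − 1)/2.25323 × 100 = 55.6192%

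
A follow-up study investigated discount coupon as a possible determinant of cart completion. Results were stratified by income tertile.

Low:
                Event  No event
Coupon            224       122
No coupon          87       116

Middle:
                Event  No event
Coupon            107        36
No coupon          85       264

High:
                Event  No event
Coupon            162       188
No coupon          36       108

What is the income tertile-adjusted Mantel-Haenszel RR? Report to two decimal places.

RR_MH = Σ(aᵢ·n₀ᵢ/nᵢ) / Σ(cᵢ·n₁ᵢ/nᵢ), with n₁ᵢ = aᵢ+bᵢ (exposed), n₀ᵢ = cᵢ+dᵢ (unexposed), nᵢ = n₁ᵢ+n₀ᵢ.
Stratum 1 (Low): n₁ = 346, n₀ = 203, n = 549; a·n₀/n = 224·203/549 = 82.8270; c·n₁/n = 87·346/549 = 54.8306
Stratum 2 (Middle): n₁ = 143, n₀ = 349, n = 492; a·n₀/n = 107·349/492 = 75.9004; c·n₁/n = 85·143/492 = 24.7053
Stratum 3 (High): n₁ = 350, n₀ = 144, n = 494; a·n₀/n = 162·144/494 = 47.2227; c·n₁/n = 36·350/494 = 25.5061
RR_MH = (82.8270 + 75.9004 + 47.2227) / (54.8306 + 24.7053 + 25.5061) = 205.9500 / 105.0420 = 1.96065

1.96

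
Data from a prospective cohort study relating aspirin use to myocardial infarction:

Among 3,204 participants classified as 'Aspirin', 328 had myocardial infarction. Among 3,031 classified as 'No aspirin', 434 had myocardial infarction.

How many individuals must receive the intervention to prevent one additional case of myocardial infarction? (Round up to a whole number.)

Risk in treated group = 328/3204 = 0.10237; risk in control = 434/3031 = 0.14319.
Absolute risk reduction = 0.14319 − 0.10237 = 0.04082
NNT = 1 / ARR = 1 / 0.04082 = 24.501 → round up → 25

25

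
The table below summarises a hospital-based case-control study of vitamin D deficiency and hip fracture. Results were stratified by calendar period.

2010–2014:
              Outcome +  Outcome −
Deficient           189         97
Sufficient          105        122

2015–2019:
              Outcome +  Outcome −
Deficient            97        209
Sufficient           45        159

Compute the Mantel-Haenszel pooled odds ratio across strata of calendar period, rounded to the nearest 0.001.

OR_MH = Σ(aᵢdᵢ/nᵢ) / Σ(bᵢcᵢ/nᵢ), where nᵢ is the stratum total.
Stratum 1 (2010–2014): n = 513; a·d/n = 189·122/513 = 44.9474; b·c/n = 97·105/513 = 19.8538
Stratum 2 (2015–2019): n = 510; a·d/n = 97·159/510 = 30.2412; b·c/n = 209·45/510 = 18.4412
OR_MH = (44.9474 + 30.2412) / (19.8538 + 18.4412) = 75.1885 / 38.2950 = 1.96340

1.963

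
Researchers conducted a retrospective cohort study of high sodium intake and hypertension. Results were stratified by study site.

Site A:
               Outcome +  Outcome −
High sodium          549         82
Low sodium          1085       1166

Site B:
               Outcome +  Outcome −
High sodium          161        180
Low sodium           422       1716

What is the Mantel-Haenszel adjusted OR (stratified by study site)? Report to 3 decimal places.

5.423

OR_MH = Σ(aᵢdᵢ/nᵢ) / Σ(bᵢcᵢ/nᵢ), where nᵢ is the stratum total.
Stratum 1 (Site A): n = 2882; a·d/n = 549·1166/2882 = 222.1145; b·c/n = 82·1085/2882 = 30.8709
Stratum 2 (Site B): n = 2479; a·d/n = 161·1716/2479 = 111.4466; b·c/n = 180·422/2479 = 30.6414
OR_MH = (222.1145 + 111.4466) / (30.8709 + 30.6414) = 333.5611 / 61.5123 = 5.42267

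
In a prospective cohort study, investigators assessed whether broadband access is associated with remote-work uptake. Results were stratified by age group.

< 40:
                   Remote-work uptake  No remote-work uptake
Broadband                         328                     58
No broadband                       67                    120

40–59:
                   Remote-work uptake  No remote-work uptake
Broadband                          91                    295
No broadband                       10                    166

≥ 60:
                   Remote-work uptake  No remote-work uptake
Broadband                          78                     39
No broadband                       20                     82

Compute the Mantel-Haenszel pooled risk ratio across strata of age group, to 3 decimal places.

RR_MH = Σ(aᵢ·n₀ᵢ/nᵢ) / Σ(cᵢ·n₁ᵢ/nᵢ), with n₁ᵢ = aᵢ+bᵢ (exposed), n₀ᵢ = cᵢ+dᵢ (unexposed), nᵢ = n₁ᵢ+n₀ᵢ.
Stratum 1 (< 40): n₁ = 386, n₀ = 187, n = 573; a·n₀/n = 328·187/573 = 107.0436; c·n₁/n = 67·386/573 = 45.1344
Stratum 2 (40–59): n₁ = 386, n₀ = 176, n = 562; a·n₀/n = 91·176/562 = 28.4982; c·n₁/n = 10·386/562 = 6.8683
Stratum 3 (≥ 60): n₁ = 117, n₀ = 102, n = 219; a·n₀/n = 78·102/219 = 36.3288; c·n₁/n = 20·117/219 = 10.6849
RR_MH = (107.0436 + 28.4982 + 36.3288) / (45.1344 + 6.8683 + 10.6849) = 171.8706 / 62.6876 = 2.74170

2.742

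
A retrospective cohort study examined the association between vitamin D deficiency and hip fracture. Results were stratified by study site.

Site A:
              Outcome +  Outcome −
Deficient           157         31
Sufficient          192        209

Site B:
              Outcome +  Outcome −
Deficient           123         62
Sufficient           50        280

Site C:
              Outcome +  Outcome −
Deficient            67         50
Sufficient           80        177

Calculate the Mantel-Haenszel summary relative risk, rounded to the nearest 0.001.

2.223

RR_MH = Σ(aᵢ·n₀ᵢ/nᵢ) / Σ(cᵢ·n₁ᵢ/nᵢ), with n₁ᵢ = aᵢ+bᵢ (exposed), n₀ᵢ = cᵢ+dᵢ (unexposed), nᵢ = n₁ᵢ+n₀ᵢ.
Stratum 1 (Site A): n₁ = 188, n₀ = 401, n = 589; a·n₀/n = 157·401/589 = 106.8879; c·n₁/n = 192·188/589 = 61.2835
Stratum 2 (Site B): n₁ = 185, n₀ = 330, n = 515; a·n₀/n = 123·330/515 = 78.8155; c·n₁/n = 50·185/515 = 17.9612
Stratum 3 (Site C): n₁ = 117, n₀ = 257, n = 374; a·n₀/n = 67·257/374 = 46.0401; c·n₁/n = 80·117/374 = 25.0267
RR_MH = (106.8879 + 78.8155 + 46.0401) / (61.2835 + 17.9612 + 25.0267) = 231.7436 / 104.2714 = 2.22250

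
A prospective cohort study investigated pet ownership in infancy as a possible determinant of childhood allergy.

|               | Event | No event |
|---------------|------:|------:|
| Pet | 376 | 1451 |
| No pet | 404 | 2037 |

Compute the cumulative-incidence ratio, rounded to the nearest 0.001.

1.243

Cells: a = 376, b = 1451, c = 404, d = 2037.
Risk in exposed = 376/1827 = 0.20580; risk in unexposed = 404/2441 = 0.16551.
RR = 0.20580 / 0.16551 = 1.24347
The risk among the exposed is 1.24 times that among the unexposed.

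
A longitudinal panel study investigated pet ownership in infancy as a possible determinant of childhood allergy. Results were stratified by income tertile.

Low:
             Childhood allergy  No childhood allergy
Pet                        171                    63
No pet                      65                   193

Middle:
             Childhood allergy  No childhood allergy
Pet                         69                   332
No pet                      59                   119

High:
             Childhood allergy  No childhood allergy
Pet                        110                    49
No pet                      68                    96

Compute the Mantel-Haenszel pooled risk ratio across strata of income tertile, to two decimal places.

1.58

RR_MH = Σ(aᵢ·n₀ᵢ/nᵢ) / Σ(cᵢ·n₁ᵢ/nᵢ), with n₁ᵢ = aᵢ+bᵢ (exposed), n₀ᵢ = cᵢ+dᵢ (unexposed), nᵢ = n₁ᵢ+n₀ᵢ.
Stratum 1 (Low): n₁ = 234, n₀ = 258, n = 492; a·n₀/n = 171·258/492 = 89.6707; c·n₁/n = 65·234/492 = 30.9146
Stratum 2 (Middle): n₁ = 401, n₀ = 178, n = 579; a·n₀/n = 69·178/579 = 21.2124; c·n₁/n = 59·401/579 = 40.8618
Stratum 3 (High): n₁ = 159, n₀ = 164, n = 323; a·n₀/n = 110·164/323 = 55.8514; c·n₁/n = 68·159/323 = 33.4737
RR_MH = (89.6707 + 21.2124 + 55.8514) / (30.9146 + 40.8618 + 33.4737) = 166.7346 / 105.2501 = 1.58417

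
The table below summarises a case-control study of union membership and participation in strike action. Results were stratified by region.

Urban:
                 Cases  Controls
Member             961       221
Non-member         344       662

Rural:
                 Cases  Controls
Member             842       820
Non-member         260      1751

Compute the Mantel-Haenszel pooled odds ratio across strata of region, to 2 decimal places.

7.46

OR_MH = Σ(aᵢdᵢ/nᵢ) / Σ(bᵢcᵢ/nᵢ), where nᵢ is the stratum total.
Stratum 1 (Urban): n = 2188; a·d/n = 961·662/2188 = 290.7596; b·c/n = 221·344/2188 = 34.7459
Stratum 2 (Rural): n = 3673; a·d/n = 842·1751/3673 = 401.3999; b·c/n = 820·260/3673 = 58.0452
OR_MH = (290.7596 + 401.3999) / (34.7459 + 58.0452) = 692.1595 / 92.7911 = 7.45933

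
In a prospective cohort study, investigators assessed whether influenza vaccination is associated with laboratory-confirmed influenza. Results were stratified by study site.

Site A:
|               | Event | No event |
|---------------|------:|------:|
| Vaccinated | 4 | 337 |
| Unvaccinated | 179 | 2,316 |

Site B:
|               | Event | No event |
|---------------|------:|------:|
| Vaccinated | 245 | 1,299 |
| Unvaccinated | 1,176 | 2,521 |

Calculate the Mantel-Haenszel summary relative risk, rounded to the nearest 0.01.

RR_MH = Σ(aᵢ·n₀ᵢ/nᵢ) / Σ(cᵢ·n₁ᵢ/nᵢ), with n₁ᵢ = aᵢ+bᵢ (exposed), n₀ᵢ = cᵢ+dᵢ (unexposed), nᵢ = n₁ᵢ+n₀ᵢ.
Stratum 1 (Site A): n₁ = 341, n₀ = 2495, n = 2836; a·n₀/n = 4·2495/2836 = 3.5190; c·n₁/n = 179·341/2836 = 21.5229
Stratum 2 (Site B): n₁ = 1544, n₀ = 3697, n = 5241; a·n₀/n = 245·3697/5241 = 172.8229; c·n₁/n = 1176·1544/5241 = 346.4499
RR_MH = (3.5190 + 172.8229) / (21.5229 + 346.4499) = 176.3420 / 367.9728 = 0.47923

0.48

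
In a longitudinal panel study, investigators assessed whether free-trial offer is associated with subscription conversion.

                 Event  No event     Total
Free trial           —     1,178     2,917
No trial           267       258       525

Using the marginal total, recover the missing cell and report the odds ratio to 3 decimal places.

The missing cell is in the exposed row: 2917 − 1178 = 1739.
So a = 1739, b = 1178, c = 267, d = 258.
OR = (a·d)/(b·c) = (1739 × 258) / (1178 × 267) = 448662 / 314526 = 1.42647

1.426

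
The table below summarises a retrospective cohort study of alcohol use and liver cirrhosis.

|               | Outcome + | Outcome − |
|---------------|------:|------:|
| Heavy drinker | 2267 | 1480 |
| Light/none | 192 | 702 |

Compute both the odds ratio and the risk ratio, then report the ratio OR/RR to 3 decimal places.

Cells: a = 2267, b = 1480, c = 192, d = 702.
OR = (2267·702)/(1480·192) = 1591434/284160 = 5.60049
Risk in exposed = 2267/3747 = 0.60502; risk in unexposed = 192/894 = 0.21477; RR = 2.81711
OR/RR = 5.60049 / 2.81711 = 1.98802
The outcome is not rare, so the OR lies further from 1 than the RR.

1.988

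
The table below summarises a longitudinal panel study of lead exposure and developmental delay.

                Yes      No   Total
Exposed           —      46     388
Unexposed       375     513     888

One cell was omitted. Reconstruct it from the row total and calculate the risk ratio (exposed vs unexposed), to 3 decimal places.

2.087

The missing cell is in the exposed row: 388 − 46 = 342.
So a = 342, b = 46, c = 375, d = 513.
RR = [a/(a+b)] / [c/(c+d)] = (342/388) / (375/888) = 0.88144/0.42230 = 2.08726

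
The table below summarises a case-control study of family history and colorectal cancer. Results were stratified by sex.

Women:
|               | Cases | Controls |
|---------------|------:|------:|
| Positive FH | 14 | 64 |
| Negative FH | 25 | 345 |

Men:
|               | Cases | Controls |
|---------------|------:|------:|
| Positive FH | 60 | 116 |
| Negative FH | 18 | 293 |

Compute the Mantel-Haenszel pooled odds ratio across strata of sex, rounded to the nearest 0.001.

5.965

OR_MH = Σ(aᵢdᵢ/nᵢ) / Σ(bᵢcᵢ/nᵢ), where nᵢ is the stratum total.
Stratum 1 (Women): n = 448; a·d/n = 14·345/448 = 10.7812; b·c/n = 64·25/448 = 3.5714
Stratum 2 (Men): n = 487; a·d/n = 60·293/487 = 36.0986; b·c/n = 116·18/487 = 4.2875
OR_MH = (10.7812 + 36.0986) / (3.5714 + 4.2875) = 46.8798 / 7.8589 = 5.96519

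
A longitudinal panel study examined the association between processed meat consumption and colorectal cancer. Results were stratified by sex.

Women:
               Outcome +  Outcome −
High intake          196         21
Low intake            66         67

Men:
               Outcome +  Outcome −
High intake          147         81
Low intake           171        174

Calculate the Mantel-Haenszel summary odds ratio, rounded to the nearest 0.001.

OR_MH = Σ(aᵢdᵢ/nᵢ) / Σ(bᵢcᵢ/nᵢ), where nᵢ is the stratum total.
Stratum 1 (Women): n = 350; a·d/n = 196·67/350 = 37.5200; b·c/n = 21·66/350 = 3.9600
Stratum 2 (Men): n = 573; a·d/n = 147·174/573 = 44.6387; b·c/n = 81·171/573 = 24.1728
OR_MH = (37.5200 + 44.6387) / (3.9600 + 24.1728) = 82.1587 / 28.1328 = 2.92039

2.920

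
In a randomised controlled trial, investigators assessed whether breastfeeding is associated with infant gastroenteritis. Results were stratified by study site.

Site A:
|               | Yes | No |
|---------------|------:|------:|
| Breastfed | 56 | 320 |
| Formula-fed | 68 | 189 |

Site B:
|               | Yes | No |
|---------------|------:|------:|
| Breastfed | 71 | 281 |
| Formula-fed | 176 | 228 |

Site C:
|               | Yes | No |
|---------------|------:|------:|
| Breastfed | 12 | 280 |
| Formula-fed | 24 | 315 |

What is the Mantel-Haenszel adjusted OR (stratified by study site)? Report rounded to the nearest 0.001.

OR_MH = Σ(aᵢdᵢ/nᵢ) / Σ(bᵢcᵢ/nᵢ), where nᵢ is the stratum total.
Stratum 1 (Site A): n = 633; a·d/n = 56·189/633 = 16.7204; b·c/n = 320·68/633 = 34.3760
Stratum 2 (Site B): n = 756; a·d/n = 71·228/756 = 21.4127; b·c/n = 281·176/756 = 65.4180
Stratum 3 (Site C): n = 631; a·d/n = 12·315/631 = 5.9905; b·c/n = 280·24/631 = 10.6498
OR_MH = (16.7204 + 21.4127 + 5.9905) / (34.3760 + 65.4180 + 10.6498) = 44.1236 / 110.4437 = 0.39951

0.400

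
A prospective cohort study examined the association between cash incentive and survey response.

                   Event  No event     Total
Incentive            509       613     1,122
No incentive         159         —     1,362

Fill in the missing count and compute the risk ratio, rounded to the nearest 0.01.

3.89

The missing cell is in the unexposed row: 1362 − 159 = 1203.
So a = 509, b = 613, c = 159, d = 1203.
RR = [a/(a+b)] / [c/(c+d)] = (509/1122) / (159/1362) = 0.45365/0.11674 = 3.88602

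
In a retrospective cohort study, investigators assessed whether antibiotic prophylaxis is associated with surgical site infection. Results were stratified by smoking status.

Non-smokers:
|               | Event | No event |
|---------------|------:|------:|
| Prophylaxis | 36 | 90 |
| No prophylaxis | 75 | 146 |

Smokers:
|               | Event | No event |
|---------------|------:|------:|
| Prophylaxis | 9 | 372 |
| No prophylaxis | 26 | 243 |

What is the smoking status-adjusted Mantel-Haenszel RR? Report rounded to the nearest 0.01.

0.63

RR_MH = Σ(aᵢ·n₀ᵢ/nᵢ) / Σ(cᵢ·n₁ᵢ/nᵢ), with n₁ᵢ = aᵢ+bᵢ (exposed), n₀ᵢ = cᵢ+dᵢ (unexposed), nᵢ = n₁ᵢ+n₀ᵢ.
Stratum 1 (Non-smokers): n₁ = 126, n₀ = 221, n = 347; a·n₀/n = 36·221/347 = 22.9280; c·n₁/n = 75·126/347 = 27.2334
Stratum 2 (Smokers): n₁ = 381, n₀ = 269, n = 650; a·n₀/n = 9·269/650 = 3.7246; c·n₁/n = 26·381/650 = 15.2400
RR_MH = (22.9280 + 3.7246) / (27.2334 + 15.2400) = 26.6526 / 42.4734 = 0.62751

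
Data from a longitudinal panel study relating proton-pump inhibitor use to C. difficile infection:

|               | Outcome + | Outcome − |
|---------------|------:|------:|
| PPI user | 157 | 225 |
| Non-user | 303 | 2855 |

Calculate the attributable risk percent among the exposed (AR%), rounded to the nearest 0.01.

76.65

Cells: a = 157, b = 225, c = 303, d = 2855.
Risk in exposed = 157/382 = 0.41099; risk in unexposed = 303/3158 = 0.09595.
RR = 0.41099/0.09595 = 4.28357
AR% = (RR − 1)/RR × 100 = (4.28357 − 1)/4.28357 × 100 = 76.6550%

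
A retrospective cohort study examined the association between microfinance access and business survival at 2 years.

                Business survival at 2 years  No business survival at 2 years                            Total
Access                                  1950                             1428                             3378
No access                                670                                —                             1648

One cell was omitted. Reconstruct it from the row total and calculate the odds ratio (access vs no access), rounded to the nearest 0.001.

The missing cell is in the unexposed row: 1648 − 670 = 978.
So a = 1950, b = 1428, c = 670, d = 978.
OR = (a·d)/(b·c) = (1950 × 978) / (1428 × 670) = 1907100 / 956760 = 1.99329

1.993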